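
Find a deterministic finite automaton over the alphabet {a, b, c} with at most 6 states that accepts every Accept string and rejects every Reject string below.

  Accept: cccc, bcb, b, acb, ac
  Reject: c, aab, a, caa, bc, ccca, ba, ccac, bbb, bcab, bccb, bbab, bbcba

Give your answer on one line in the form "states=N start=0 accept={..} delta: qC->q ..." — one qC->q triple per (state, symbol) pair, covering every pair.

Fold the examples into a partial DFA from state 0: repeatedly fix the first undefined (state, symbol) met by the shortest-then-alphabetical prefix, trying targets in increasing order and rejecting any under which an Accept and a Reject string meet in one state with the same remainder; add a state when all current targets are rejected. Accepting states are where Accept strings end.
a: 0a undefined. 0a->0: no, b/aab meet in 0 with "b" left. Open state 1: 0a->1.
b: 0b undefined. 0b->0: no, b/bbb meet in 0. 0b->1: no, b/a meet in 1. Open state 2: 0b->2.
c: 0c undefined. 0c->0: no, cccc/c meet in 0. 0c->1: ok.
aa: 1a undefined. 1a->0: no, b/aab meet in 2. 1a->1: ok.
ac: 1c undefined. 1c->0: no, cccc/ccac meet in 0. 1c->1: no, cccc/c meet in 1. 1c->2: ok.
ba: 2a undefined. 2a->0: ok.
bb: 2b undefined. 2b->0: no, b/bbb meet in 2. 2b->1: no, acb/c meet in 1. 2b->2: no, b/bbb meet in 2. Open state 3: 2b->3.
bc: 2c undefined. 2c->0: no, cccc/c meet in 1. 2c->1: no, bcb/aab meet in 1 with "b" left. 2c->2: no, cccc/bc meet in 2. 2c->3: no, bcb/bbb meet in 3 with "b" left. Open state 4: 2c->4.
aab: 1b undefined. 1b->0: ok.
bba: 3a undefined. 3a->0: no, b/bbab meet in 2. 3a->1: ok.
bbb: 3b undefined. 3b->0: ok.
bbc: 3c undefined. 3c->0: ok.
bca: 4a undefined. 4a->0: no, b/bcab meet in 2. 4a->1: ok.
bcb: 4b undefined. 4b->0: no, bcb/aab meet in 0. 4b->1: no, bcb/c meet in 1. 4b->2: ok.
bcc: 4c undefined. 4c->0: no, cccc/aab meet in 0. 4c->1: no, cccc/c meet in 1. 4c->2: no, acb/bccb meet in 3. 4c->3: ok.
All examples now run through 5 states with every (state, symbol) defined. Accept strings end in {2,3}, Reject strings end in {0,1,4}; accept={2,3}.

states=5 start=0 accept={2,3} delta: 0a->1 0b->2 0c->1 1a->1 1b->0 1c->2 2a->0 2b->3 2c->4 3a->1 3b->0 3c->0 4a->1 4b->2 4c->3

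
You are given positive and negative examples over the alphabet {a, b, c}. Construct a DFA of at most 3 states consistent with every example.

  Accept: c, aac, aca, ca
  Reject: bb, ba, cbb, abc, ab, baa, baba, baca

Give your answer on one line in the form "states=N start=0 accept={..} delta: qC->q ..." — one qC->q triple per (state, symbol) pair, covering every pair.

states=2 start=0 accept={0} delta: 0a->0 0b->1 0c->0 1a->1 1b->1 1c->1

State merging on the prefix tree: take the shortest (then alphabetical) example prefix whose next move is undefined and point that move at state 0, else 1, else 2, ...; a target is out if some Accept/Reject pair would then sit in one state with the same input left (inseparable). If every existing state is out, open a new one.
a: 0a undefined. 0a->0: ok.
b: 0b undefined. 0b->0: no, c/abc meet in 0 with "c" left. Open state 1: 0b->1.
c: 0c undefined. 0c->0: ok.
ba: 1a undefined. 1a->0: no, c/ba meet in 0. 1a->1: ok.
bb: 1b undefined. 1b->0: no, c/bb meet in 0. 1b->1: ok.
abc: 1c undefined. 1c->0: no, c/abc meet in 0. 1c->1: ok.
All examples now run through 2 states with every (state, symbol) defined. Accept strings end in {0}, Reject strings end in {1}; accept={0}.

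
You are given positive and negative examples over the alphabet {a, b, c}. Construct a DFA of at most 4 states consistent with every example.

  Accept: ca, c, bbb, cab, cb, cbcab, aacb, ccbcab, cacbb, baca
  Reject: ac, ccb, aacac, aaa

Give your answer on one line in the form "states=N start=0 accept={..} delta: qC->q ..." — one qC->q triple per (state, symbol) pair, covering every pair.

State merging on the prefix tree: take the shortest (then alphabetical) example prefix whose next move is undefined and point that move at state 0, else 1, else 2, ...; a target is out if some Accept/Reject pair would then sit in one state with the same input left (inseparable). If every existing state is out, open a new one.
a: 0a undefined. 0a->0: no, c/ac meet in 0 with "c" left. Open state 1: 0a->1.
b: 0b undefined. 0b->0: ok.
c: 0c undefined. 0c->0: no, c/ccb meet in 0. 0c->1: ok.
aa: 1a undefined. 1a->0: no, c/aacac meet in 1. 1a->1: no, ca/aaa meet in 1. Open state 2: 1a->2.
ac: 1c undefined. 1c->0: no, bbb/ac meet in 0. 1c->1: no, c/ac meet in 1. 1c->2: no, ca/ac meet in 2. Open state 3: 1c->3.
cb: 1b undefined. 1b->0: ok.
aaa: 2a undefined. 2a->0: no, bbb/aaa meet in 0. 2a->1: no, c/aaa meet in 1. 2a->2: no, ca/aaa meet in 2. 2a->3: ok.
aac: 2c undefined. 2c->0: ok.
cab: 2b undefined. 2b->0: ok.
ccb: 3b undefined. 3b->0: no, bbb/ccb meet in 0. 3b->1: no, c/ccb meet in 1. 3b->2: no, ca/ccb meet in 2. 3b->3: ok.
baca: 3a undefined. 3a->0: ok.
ccbc: 3c undefined. 3c->0: ok.
All examples now run through 4 states with every (state, symbol) defined. Accept strings end in {0,1,2}, Reject strings end in {3}; accept={0,1,2}.

states=4 start=0 accept={0,1,2} delta: 0a->1 0b->0 0c->1 1a->2 1b->0 1c->3 2a->3 2b->0 2c->0 3a->0 3b->3 3c->0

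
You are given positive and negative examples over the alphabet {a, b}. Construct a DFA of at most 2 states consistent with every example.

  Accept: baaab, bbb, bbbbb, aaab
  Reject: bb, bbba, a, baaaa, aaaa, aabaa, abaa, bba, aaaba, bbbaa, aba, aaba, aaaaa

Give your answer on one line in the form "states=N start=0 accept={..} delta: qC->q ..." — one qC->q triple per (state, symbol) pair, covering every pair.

states=2 start=0 accept={1} delta: 0a->0 0b->1 1a->0 1b->0

State merging on the prefix tree: take the shortest (then alphabetical) example prefix whose next move is undefined and point that move at state 0, else 1, else 2, ...; a target is out if some Accept/Reject pair would then sit in one state with the same input left (inseparable). If every existing state is out, open a new one.
a: 0a undefined. 0a->0: ok.
b: 0b undefined. 0b->0: no, baaab/bb meet in 0. Open state 1: 0b->1.
ba: 1a undefined. 1a->0: ok.
bb: 1b undefined. 1b->0: ok.
All examples now run through 2 states with every (state, symbol) defined. Accept strings end in {1}, Reject strings end in {0}; accept={1}.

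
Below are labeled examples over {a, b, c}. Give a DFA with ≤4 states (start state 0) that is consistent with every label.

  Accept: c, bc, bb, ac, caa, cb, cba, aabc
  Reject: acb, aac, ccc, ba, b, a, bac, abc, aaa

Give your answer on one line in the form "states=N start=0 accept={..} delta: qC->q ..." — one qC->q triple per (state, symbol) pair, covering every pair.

states=4 start=0 accept={0,2} delta: 0a->1 0b->1 0c->2 1a->3 1b->2 1c->0 2a->2 2b->2 2c->3 3a->1 3b->0 3c->1

Grow the machine one transition at a time. Run the examples from 0; the earliest place one falls off (shortest prefix, ties alphabetical) gets sent to the lowest-numbered state that keeps every Accept/Reject pair distinguishable — a pair clashes when both reach the same state with identical unread suffix — and to a fresh state only if none does.
a: 0a undefined. 0a->0: no, c/aac meet in 0 with "c" left. Open state 1: 0a->1.
b: 0b undefined. 0b->0: no, bb/b meet in 0. 0b->1: ok.
c: 0c undefined. 0c->0: no, c/ccc meet in 0. 0c->1: no, c/b meet in 1. Open state 2: 0c->2.
aa: 1a undefined. 1a->0: no, c/aac meet in 2. 1a->1: no, bc/aac meet in 1 with "c" left. 1a->2: no, c/ba meet in 2. Open state 3: 1a->3.
ab: 1b undefined. 1b->0: no, c/abc meet in 2. 1b->1: no, bc/abc meet in 1 with "c" left. 1b->2: ok.
ac: 1c undefined. 1c->0: ok.
ca: 2a undefined. 2a->0: no, caa/acb meet in 1. 2a->1: no, caa/ba meet in 3. 2a->2: ok.
cb: 2b undefined. 2b->0: no, cba/acb meet in 1. 2b->1: no, cb/acb meet in 1. 2b->2: ok.
cc: 2c undefined. 2c->0: no, c/ccc meet in 2. 2c->1: no, bc/ccc meet in 0. 2c->2: no, c/ccc meet in 2. 2c->3: ok.
aaa: 3a undefined. 3a->0: no, bc/aaa meet in 0. 3a->1: ok.
aab: 3b undefined. 3b->0: ok.
aac: 3c undefined. 3c->0: no, bc/aac meet in 0. 3c->1: ok.
All examples now run through 4 states with every (state, symbol) defined. Accept strings end in {0,2}, Reject strings end in {1,3}; accept={0,2}.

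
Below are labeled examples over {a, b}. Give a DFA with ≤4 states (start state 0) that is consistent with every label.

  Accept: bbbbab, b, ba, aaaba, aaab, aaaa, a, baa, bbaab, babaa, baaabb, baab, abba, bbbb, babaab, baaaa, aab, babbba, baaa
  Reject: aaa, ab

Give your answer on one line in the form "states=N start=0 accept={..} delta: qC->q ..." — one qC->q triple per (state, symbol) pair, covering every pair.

Fold the examples into a partial DFA from state 0: repeatedly fix the first undefined (state, symbol) met by the shortest-then-alphabetical prefix, trying targets in increasing order and rejecting any under which an Accept and a Reject string meet in one state with the same remainder; add a state when all current targets are rejected. Accepting states are where Accept strings end.
a: 0a undefined. 0a->0: no, b/ab meet in 0 with "b" left. Open state 1: 0a->1.
b: 0b undefined. 0b->0: no, bbbbab/ab meet in 1 with "b" left. 0b->1: no, baa/aaa meet in 1 with "aa" left. Open state 2: 0b->2.
aa: 1a undefined. 1a->0: no, aaab/ab meet in 1 with "b" left. 1a->1: no, aaab/ab meet in 1 with "b" left. 1a->2: no, ba/aaa meet in 2 with "a" left. Open state 3: 1a->3.
ab: 1b undefined. 1b->0: ok.
ba: 2a undefined. 2a->0: no, ba/ab meet in 0. 2a->1: no, baaa/aaa meet in 3 with "a" left. 2a->2: ok.
bb: 2b undefined. 2b->0: no, bbbbab/ab meet in 0. 2b->1: no, babaa/aaa meet in 3 with "a" left. 2b->2: ok.
aaa: 3a undefined. 3a->0: ok.
aab: 3b undefined. 3b->0: no, aab/aaa meet in 0. 3b->1: ok.
All examples now run through 4 states with every (state, symbol) defined. Accept strings end in {1,2}, Reject strings end in {0}; accept={1,2}.

states=4 start=0 accept={1,2} delta: 0a->1 0b->2 1a->3 1b->0 2a->2 2b->2 3a->0 3b->1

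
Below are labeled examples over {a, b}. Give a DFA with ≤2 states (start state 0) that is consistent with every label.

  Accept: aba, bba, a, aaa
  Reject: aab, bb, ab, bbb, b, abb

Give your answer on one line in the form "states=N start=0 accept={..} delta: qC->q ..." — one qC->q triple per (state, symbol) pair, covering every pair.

states=2 start=0 accept={0} delta: 0a->0 0b->1 1a->0 1b->1

Grow the machine one transition at a time. Run the examples from 0; the earliest place one falls off (shortest prefix, ties alphabetical) gets sent to the lowest-numbered state that keeps every Accept/Reject pair distinguishable — a pair clashes when both reach the same state with identical unread suffix — and to a fresh state only if none does.
a: 0a undefined. 0a->0: ok.
b: 0b undefined. 0b->0: no, aba/aab meet in 0. Open state 1: 0b->1.
bb: 1b undefined. 1b->0: no, bba/bb meet in 0. 1b->1: ok.
aba: 1a undefined. 1a->0: ok.
All examples now run through 2 states with every (state, symbol) defined. Accept strings end in {0}, Reject strings end in {1}; accept={0}.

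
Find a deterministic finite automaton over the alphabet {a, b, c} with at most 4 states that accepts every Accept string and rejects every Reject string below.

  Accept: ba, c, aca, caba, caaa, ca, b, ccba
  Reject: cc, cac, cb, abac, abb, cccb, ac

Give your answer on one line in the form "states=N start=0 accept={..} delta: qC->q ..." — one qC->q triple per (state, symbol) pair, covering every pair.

State merging on the prefix tree: take the shortest (then alphabetical) example prefix whose next move is undefined and point that move at state 0, else 1, else 2, ...; a target is out if some Accept/Reject pair would then sit in one state with the same input left (inseparable). If every existing state is out, open a new one.
a: 0a undefined. 0a->0: no, c/ac meet in 0 with "c" left. Open state 1: 0a->1.
b: 0b undefined. 0b->0: ok.
c: 0c undefined. 0c->0: no, c/cc meet in 0. 0c->1: ok.
ab: 1b undefined. 1b->0: no, b/cb meet in 0. 1b->1: no, ba/cb meet in 1. Open state 2: 1b->2.
ac: 1c undefined. 1c->0: no, b/cc meet in 0. 1c->1: no, ba/cc meet in 1. 1c->2: ok.
ca: 1a undefined. 1a->0: no, ba/cac meet in 1. 1a->1: ok.
aba: 2a undefined. 2a->0: no, ba/abac meet in 1. 2a->1: ok.
abb: 2b undefined. 2b->0: no, b/abb meet in 0. 2b->1: no, ba/abb meet in 1. 2b->2: ok.
ccc: 2c undefined. 2c->0: no, b/cccb meet in 0. 2c->1: ok.
All examples now run through 3 states with every (state, symbol) defined. Accept strings end in {0,1}, Reject strings end in {2}; accept={0,1}.

states=3 start=0 accept={0,1} delta: 0a->1 0b->0 0c->1 1a->1 1b->2 1c->2 2a->1 2b->2 2c->1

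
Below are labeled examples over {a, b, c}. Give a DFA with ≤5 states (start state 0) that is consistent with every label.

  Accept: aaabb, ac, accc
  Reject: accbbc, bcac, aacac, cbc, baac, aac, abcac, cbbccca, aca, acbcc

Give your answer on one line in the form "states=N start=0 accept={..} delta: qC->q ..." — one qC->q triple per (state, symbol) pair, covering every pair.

states=4 start=0 accept={0,2} delta: 0a->1 0b->0 0c->1 1a->0 1b->0 1c->2 2a->1 2b->1 2c->3 3a->1 3b->0 3c->0

Grow the machine one transition at a time. Run the examples from 0; the earliest place one falls off (shortest prefix, ties alphabetical) gets sent to the lowest-numbered state that keeps every Accept/Reject pair distinguishable — a pair clashes when both reach the same state with identical unread suffix — and to a fresh state only if none does.
a: 0a undefined. 0a->0: no, ac/aac meet in 0 with "c" left. Open state 1: 0a->1.
b: 0b undefined. 0b->0: ok.
c: 0c undefined. 0c->0: no, ac/bcac meet in 1 with "c" left. 0c->1: ok.
aa: 1a undefined. 1a->0: ok.
ab: 1b undefined. 1b->0: ok.
ac: 1c undefined. 1c->0: no, aaabb/cbbccca meet in 0. 1c->1: no, aaabb/cbbccca meet in 0. Open state 2: 1c->2.
aca: 2a undefined. 2a->0: no, aaabb/aca meet in 0. 2a->1: ok.
acb: 2b undefined. 2b->0: no, ac/acbcc meet in 2. 2b->1: ok.
acc: 2c undefined. 2c->0: no, aaabb/acbcc meet in 0. 2c->1: no, aaabb/cbbccca meet in 0. 2c->2: no, ac/acbcc meet in 2. Open state 3: 2c->3.
accb: 3b undefined. 3b->0: ok.
accc: 3c undefined. 3c->0: ok.
cbbccca: 3a undefined. 3a->0: no, aaabb/cbbccca meet in 0. 3a->1: ok.
All examples now run through 4 states with every (state, symbol) defined. Accept strings end in {0,2}, Reject strings end in {1,3}; accept={0,2}.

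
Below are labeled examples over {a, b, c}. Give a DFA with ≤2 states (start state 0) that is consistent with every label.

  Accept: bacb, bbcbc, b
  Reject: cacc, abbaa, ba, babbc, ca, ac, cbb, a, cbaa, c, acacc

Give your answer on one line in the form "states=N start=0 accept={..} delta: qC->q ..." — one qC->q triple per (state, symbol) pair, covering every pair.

Fold the examples into a partial DFA from state 0: repeatedly fix the first undefined (state, symbol) met by the shortest-then-alphabetical prefix, trying targets in increasing order and rejecting any under which an Accept and a Reject string meet in one state with the same remainder; add a state when all current targets are rejected. Accepting states are where Accept strings end.
a: 0a undefined. 0a->0: ok.
b: 0b undefined. 0b->0: no, b/abbaa meet in 0. Open state 1: 0b->1.
c: 0c undefined. 0c->0: ok.
ba: 1a undefined. 1a->0: ok.
bb: 1b undefined. 1b->0: ok.
bbcbc: 1c undefined. 1c->0: no, bbcbc/cacc meet in 0. 1c->1: ok.
All examples now run through 2 states with every (state, symbol) defined. Accept strings end in {1}, Reject strings end in {0}; accept={1}.

states=2 start=0 accept={1} delta: 0a->0 0b->1 0c->0 1a->0 1b->0 1c->1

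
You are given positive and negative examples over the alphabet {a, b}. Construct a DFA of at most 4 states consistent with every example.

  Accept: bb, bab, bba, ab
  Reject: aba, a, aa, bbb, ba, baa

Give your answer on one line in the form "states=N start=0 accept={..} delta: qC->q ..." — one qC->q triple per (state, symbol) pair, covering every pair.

states=3 start=0 accept={1,2} delta: 0a->0 0b->1 1a->0 1b->2 2a->1 2b->0

State merging on the prefix tree: take the shortest (then alphabetical) example prefix whose next move is undefined and point that move at state 0, else 1, else 2, ...; a target is out if some Accept/Reject pair would then sit in one state with the same input left (inseparable). If every existing state is out, open a new one.
a: 0a undefined. 0a->0: ok.
b: 0b undefined. 0b->0: no, bb/aba meet in 0. Open state 1: 0b->1.
ba: 1a undefined. 1a->0: ok.
bb: 1b undefined. 1b->0: no, bb/aba meet in 0. 1b->1: no, bb/bbb meet in 1. Open state 2: 1b->2.
bba: 2a undefined. 2a->0: no, bba/aba meet in 0. 2a->1: ok.
bbb: 2b undefined. 2b->0: ok.
All examples now run through 3 states with every (state, symbol) defined. Accept strings end in {1,2}, Reject strings end in {0}; accept={1,2}.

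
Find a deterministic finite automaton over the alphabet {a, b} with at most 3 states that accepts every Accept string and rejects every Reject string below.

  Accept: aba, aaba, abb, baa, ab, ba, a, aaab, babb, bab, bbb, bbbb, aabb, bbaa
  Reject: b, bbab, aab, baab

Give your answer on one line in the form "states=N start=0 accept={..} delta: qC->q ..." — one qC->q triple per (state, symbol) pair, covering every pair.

State merging on the prefix tree: take the shortest (then alphabetical) example prefix whose next move is undefined and point that move at state 0, else 1, else 2, ...; a target is out if some Accept/Reject pair would then sit in one state with the same input left (inseparable). If every existing state is out, open a new one.
a: 0a undefined. 0a->0: no, ab/b meet in 0 with "b" left. Open state 1: 0a->1.
b: 0b undefined. 0b->0: no, ab/bbab meet in 1 with "b" left. 0b->1: no, a/b meet in 1. Open state 2: 0b->2.
aa: 1a undefined. 1a->0: ok.
ab: 1b undefined. 1b->0: no, abb/b meet in 2. 1b->1: ok.
ba: 2a undefined. 2a->0: no, abb/baab meet in 1. 2a->1: ok.
bb: 2b undefined. 2b->0: no, aaba/bbab meet in 1. 2b->1: ok.
All examples now run through 3 states with every (state, symbol) defined. Accept strings end in {0,1}, Reject strings end in {2}; accept={0,1}.

states=3 start=0 accept={0,1} delta: 0a->1 0b->2 1a->0 1b->1 2a->1 2b->1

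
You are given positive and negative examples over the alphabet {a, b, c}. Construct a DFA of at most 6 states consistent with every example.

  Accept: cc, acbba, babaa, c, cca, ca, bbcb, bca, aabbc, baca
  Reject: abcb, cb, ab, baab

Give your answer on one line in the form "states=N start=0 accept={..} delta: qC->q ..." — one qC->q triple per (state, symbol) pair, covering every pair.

states=3 start=0 accept={0,2} delta: 0a->0 0b->1 0c->0 1a->0 1b->2 1c->0 2a->0 2b->0 2c->2

State merging on the prefix tree: take the shortest (then alphabetical) example prefix whose next move is undefined and point that move at state 0, else 1, else 2, ...; a target is out if some Accept/Reject pair would then sit in one state with the same input left (inseparable). If every existing state is out, open a new one.
a: 0a undefined. 0a->0: ok.
b: 0b undefined. 0b->0: no, babaa/ab meet in 0. Open state 1: 0b->1.
c: 0c undefined. 0c->0: ok.
ba: 1a undefined. 1a->0: ok.
bb: 1b undefined. 1b->0: no, bbcb/cb meet in 1. 1b->1: no, bbcb/abcb meet in 1 with "cb" left. Open state 2: 1b->2.
bc: 1c undefined. 1c->0: ok.
bbc: 2c undefined. 2c->0: no, bbcb/abcb meet in 1. 2c->1: no, aabbc/abcb meet in 1. 2c->2: ok.
bbcb: 2b undefined. 2b->0: ok.
acbba: 2a undefined. 2a->0: ok.
All examples now run through 3 states with every (state, symbol) defined. Accept strings end in {0,2}, Reject strings end in {1}; accept={0,2}.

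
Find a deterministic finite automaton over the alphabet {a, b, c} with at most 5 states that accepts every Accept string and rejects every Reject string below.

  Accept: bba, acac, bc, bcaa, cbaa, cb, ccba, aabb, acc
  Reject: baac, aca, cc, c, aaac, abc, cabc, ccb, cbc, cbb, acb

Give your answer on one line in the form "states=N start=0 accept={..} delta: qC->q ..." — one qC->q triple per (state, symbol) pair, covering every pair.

states=5 start=0 accept={1,4} delta: 0a->1 0b->1 0c->2 1a->3 1b->0 1c->1 2a->1 2b->4 2c->3 3a->4 3b->0 3c->1 4a->0 4b->0 4c->0

Grow the machine one transition at a time. Run the examples from 0; the earliest place one falls off (shortest prefix, ties alphabetical) gets sent to the lowest-numbered state that keeps every Accept/Reject pair distinguishable — a pair clashes when both reach the same state with identical unread suffix — and to a fresh state only if none does.
a: 0a undefined. 0a->0: no, bc/abc meet in 0 with "bc" left. Open state 1: 0a->1.
b: 0b undefined. 0b->0: no, bc/c meet in 0 with "c" left. 0b->1: ok.
c: 0c undefined. 0c->0: no, bc/cbc meet in 1 with "c" left. 0c->1: no, bc/cc meet in 1 with "c" left. Open state 2: 0c->2.
aa: 1a undefined. 1a->0: no, bc/baac meet in 1 with "c" left. 1a->1: no, bc/baac meet in 1 with "c" left. 1a->2: no, aabb/cbb meet in 2 with "bb" left. Open state 3: 1a->3.
ab: 1b undefined. 1b->0: ok.
ac: 1c undefined. 1c->0: no, bba/aca meet in 1. 1c->1: ok.
ca: 2a undefined. 2a->0: no, bba/cabc meet in 1. 2a->1: ok.
cb: 2b undefined. 2b->0: no, bba/cbb meet in 1. 2b->1: no, bba/cbc meet in 1. 2b->2: no, cbaa/aca meet in 3. 2b->3: no, acac/cbc meet in 3 with "c" left. Open state 4: 2b->4.
cc: 2c undefined. 2c->0: no, bba/ccb meet in 1. 2c->1: no, bba/cc meet in 1. 2c->2: no, cb/ccb meet in 4. 2c->3: ok.
aaa: 3a undefined. 3a->0: no, bcaa/acb meet in 0. 3a->1: no, bba/baac meet in 1. 3a->2: no, bcaa/c meet in 2. 3a->3: no, acac/baac meet in 3 with "c" left. 3a->4: ok.
aab: 3b undefined. 3b->0: ok.
cba: 4a undefined. 4a->0: ok.
cbb: 4b undefined. 4b->0: ok.
cbc: 4c undefined. 4c->0: ok.
acac: 3c undefined. 3c->0: no, acac/baac meet in 0. 3c->1: ok.
All examples now run through 5 states with every (state, symbol) defined. Accept strings end in {1,4}, Reject strings end in {0,2,3}; accept={1,4}.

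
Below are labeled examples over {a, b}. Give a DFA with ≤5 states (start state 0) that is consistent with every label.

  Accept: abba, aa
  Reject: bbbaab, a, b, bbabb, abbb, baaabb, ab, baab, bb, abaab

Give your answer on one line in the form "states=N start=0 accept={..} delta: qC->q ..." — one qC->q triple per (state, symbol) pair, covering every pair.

states=3 start=0 accept={2} delta: 0a->1 0b->0 1a->2 1b->1 2a->0 2b->0

State merging on the prefix tree: take the shortest (then alphabetical) example prefix whose next move is undefined and point that move at state 0, else 1, else 2, ...; a target is out if some Accept/Reject pair would then sit in one state with the same input left (inseparable). If every existing state is out, open a new one.
a: 0a undefined. 0a->0: no, aa/a meet in 0. Open state 1: 0a->1.
b: 0b undefined. 0b->0: ok.
aa: 1a undefined. 1a->0: no, aa/bbbaab meet in 0. 1a->1: no, aa/a meet in 1. Open state 2: 1a->2.
ab: 1b undefined. 1b->0: no, abba/a meet in 1. 1b->1: ok.
abaa: 2a undefined. 2a->0: ok.
baab: 2b undefined. 2b->0: ok.
All examples now run through 3 states with every (state, symbol) defined. Accept strings end in {2}, Reject strings end in {0,1}; accept={2}.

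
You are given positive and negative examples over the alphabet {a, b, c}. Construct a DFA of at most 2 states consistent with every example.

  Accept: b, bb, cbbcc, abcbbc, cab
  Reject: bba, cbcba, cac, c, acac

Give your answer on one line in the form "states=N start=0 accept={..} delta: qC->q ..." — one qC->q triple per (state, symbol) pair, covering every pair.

states=2 start=0 accept={1} delta: 0a->0 0b->1 0c->0 1a->0 1b->1 1c->1

State merging on the prefix tree: take the shortest (then alphabetical) example prefix whose next move is undefined and point that move at state 0, else 1, else 2, ...; a target is out if some Accept/Reject pair would then sit in one state with the same input left (inseparable). If every existing state is out, open a new one.
a: 0a undefined. 0a->0: ok.
b: 0b undefined. 0b->0: no, b/bba meet in 0. Open state 1: 0b->1.
c: 0c undefined. 0c->0: ok.
bb: 1b undefined. 1b->0: no, bb/bba meet in 0. 1b->1: ok.
abc: 1c undefined. 1c->0: no, cbbcc/cac meet in 0. 1c->1: ok.
bba: 1a undefined. 1a->0: ok.
All examples now run through 2 states with every (state, symbol) defined. Accept strings end in {1}, Reject strings end in {0}; accept={1}.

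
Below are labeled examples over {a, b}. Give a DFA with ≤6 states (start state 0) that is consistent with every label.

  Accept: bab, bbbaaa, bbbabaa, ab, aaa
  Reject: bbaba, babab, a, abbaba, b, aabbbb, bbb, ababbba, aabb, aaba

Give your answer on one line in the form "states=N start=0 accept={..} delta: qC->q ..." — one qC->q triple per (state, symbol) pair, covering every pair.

State merging on the prefix tree: take the shortest (then alphabetical) example prefix whose next move is undefined and point that move at state 0, else 1, else 2, ...; a target is out if some Accept/Reject pair would then sit in one state with the same input left (inseparable). If every existing state is out, open a new one.
a: 0a undefined. 0a->0: no, ab/b meet in 0 with "b" left. Open state 1: 0a->1.
b: 0b undefined. 0b->0: ok.
aa: 1a undefined. 1a->0: no, bbbaaa/a meet in 1. 1a->1: no, bbbaaa/a meet in 1. Open state 2: 1a->2.
ab: 1b undefined. 1b->0: no, bab/babab meet in 0. 1b->1: no, bab/a meet in 1. 1b->2: no, bbbaaa/bbaba meet in 2 with "a" left. Open state 3: 1b->3.
aaa: 2a undefined. 2a->0: no, bbbaaa/b meet in 0. 2a->1: no, bbbaaa/a meet in 1. 2a->2: ok.
aab: 2b undefined. 2b->0: ok.
aba: 3a undefined. 3a->0: no, bbbabaa/a meet in 1. 3a->1: no, bab/babab meet in 3. 3a->2: no, bbbaaa/bbaba meet in 2. 3a->3: no, bab/bbaba meet in 3. Open state 4: 3a->4.
abb: 3b undefined. 3b->0: ok.
abab: 4b undefined. 4b->0: ok.
bbbabaa: 4a undefined. 4a->0: no, bbbabaa/babab meet in 0. 4a->1: no, bbbabaa/a meet in 1. 4a->2: ok.
All examples now run through 5 states with every (state, symbol) defined. Accept strings end in {2,3}, Reject strings end in {0,1,4}; accept={2,3}.

states=5 start=0 accept={2,3} delta: 0a->1 0b->0 1a->2 1b->3 2a->2 2b->0 3a->4 3b->0 4a->2 4b->0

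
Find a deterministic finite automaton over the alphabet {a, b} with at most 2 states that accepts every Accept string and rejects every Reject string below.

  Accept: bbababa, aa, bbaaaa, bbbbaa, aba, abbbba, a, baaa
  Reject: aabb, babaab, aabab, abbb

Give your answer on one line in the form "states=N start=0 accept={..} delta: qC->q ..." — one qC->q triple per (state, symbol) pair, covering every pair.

State merging on the prefix tree: take the shortest (then alphabetical) example prefix whose next move is undefined and point that move at state 0, else 1, else 2, ...; a target is out if some Accept/Reject pair would then sit in one state with the same input left (inseparable). If every existing state is out, open a new one.
a: 0a undefined. 0a->0: ok.
b: 0b undefined. 0b->0: no, bbababa/aabb meet in 0. Open state 1: 0b->1.
ba: 1a undefined. 1a->0: ok.
bb: 1b undefined. 1b->0: no, bbababa/aabb meet in 0. 1b->1: ok.
All examples now run through 2 states with every (state, symbol) defined. Accept strings end in {0}, Reject strings end in {1}; accept={0}.

states=2 start=0 accept={0} delta: 0a->0 0b->1 1a->0 1b->1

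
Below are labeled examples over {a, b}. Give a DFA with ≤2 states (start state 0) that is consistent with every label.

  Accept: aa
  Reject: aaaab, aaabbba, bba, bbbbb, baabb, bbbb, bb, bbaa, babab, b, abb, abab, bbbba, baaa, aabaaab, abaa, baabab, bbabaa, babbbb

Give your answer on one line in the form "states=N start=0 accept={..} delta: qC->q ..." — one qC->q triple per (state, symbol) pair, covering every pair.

states=2 start=0 accept={0} delta: 0a->0 0b->1 1a->1 1b->1

State merging on the prefix tree: take the shortest (then alphabetical) example prefix whose next move is undefined and point that move at state 0, else 1, else 2, ...; a target is out if some Accept/Reject pair would then sit in one state with the same input left (inseparable). If every existing state is out, open a new one.
a: 0a undefined. 0a->0: ok.
b: 0b undefined. 0b->0: no, aa/aaaab meet in 0. Open state 1: 0b->1.
ba: 1a undefined. 1a->0: no, aa/baaa meet in 0. 1a->1: ok.
bb: 1b undefined. 1b->0: no, aa/bba meet in 0. 1b->1: ok.
All examples now run through 2 states with every (state, symbol) defined. Accept strings end in {0}, Reject strings end in {1}; accept={0}.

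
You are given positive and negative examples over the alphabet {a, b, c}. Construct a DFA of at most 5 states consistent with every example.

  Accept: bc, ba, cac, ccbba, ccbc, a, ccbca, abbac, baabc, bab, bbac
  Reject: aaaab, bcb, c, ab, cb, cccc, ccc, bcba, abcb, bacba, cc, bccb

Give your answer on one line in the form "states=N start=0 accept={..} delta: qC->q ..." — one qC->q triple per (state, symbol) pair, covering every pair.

states=5 start=0 accept={0,3,4} delta: 0a->0 0b->1 0c->2 1a->3 1b->1 1c->4 2a->1 2b->1 2c->2 3a->0 3b->0 3c->4 4a->0 4b->2 4c->0

Grow the machine one transition at a time. Run the examples from 0; the earliest place one falls off (shortest prefix, ties alphabetical) gets sent to the lowest-numbered state that keeps every Accept/Reject pair distinguishable — a pair clashes when both reach the same state with identical unread suffix — and to a fresh state only if none does.
a: 0a undefined. 0a->0: ok.
b: 0b undefined. 0b->0: no, bc/c meet in 0 with "c" left. Open state 1: 0b->1.
c: 0c undefined. 0c->0: no, cac/c meet in 0. 0c->1: no, bc/cc meet in 1 with "c" left. Open state 2: 0c->2.
ba: 1a undefined. 1a->0: no, bab/aaaab meet in 1. 1a->1: no, ba/aaaab meet in 1. 1a->2: no, ba/c meet in 2. Open state 3: 1a->3.
bb: 1b undefined. 1b->0: no, abbac/c meet in 2. 1b->1: ok.
bc: 1c undefined. 1c->0: no, ba/bcba meet in 3. 1c->1: no, bc/aaaab meet in 1. 1c->2: no, bc/c meet in 2. 1c->3: no, bab/bcb meet in 3 with "b" left. Open state 4: 1c->4.
ca: 2a undefined. 2a->0: no, cac/c meet in 2. 2a->1: ok.
cb: 2b undefined. 2b->0: no, a/cb meet in 0. 2b->1: ok.
cc: 2c undefined. 2c->0: no, a/cccc meet in 0. 2c->1: no, bc/ccc meet in 4. 2c->2: ok.
baa: 3a undefined. 3a->0: ok.
bab: 3b undefined. 3b->0: ok.
bac: 3c undefined. 3c->0: no, ba/bacba meet in 3. 3c->1: no, ba/bacba meet in 3. 3c->2: no, ba/bacba meet in 3. 3c->3: no, a/bacba meet in 0. 3c->4: ok.
bcb: 4b undefined. 4b->0: no, a/bcb meet in 0. 4b->1: no, ba/bcba meet in 3. 4b->2: ok.
bcc: 4c undefined. 4c->0: ok.
ccbca: 4a undefined. 4a->0: ok.
All examples now run through 5 states with every (state, symbol) defined. Accept strings end in {0,3,4}, Reject strings end in {1,2}; accept={0,3,4}.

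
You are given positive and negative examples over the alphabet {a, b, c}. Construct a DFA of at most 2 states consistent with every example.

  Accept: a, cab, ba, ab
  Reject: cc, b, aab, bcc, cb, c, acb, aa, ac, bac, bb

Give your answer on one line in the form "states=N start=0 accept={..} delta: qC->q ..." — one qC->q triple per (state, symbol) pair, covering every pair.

State merging on the prefix tree: take the shortest (then alphabetical) example prefix whose next move is undefined and point that move at state 0, else 1, else 2, ...; a target is out if some Accept/Reject pair would then sit in one state with the same input left (inseparable). If every existing state is out, open a new one.
a: 0a undefined. 0a->0: no, a/aa meet in 0. Open state 1: 0a->1.
b: 0b undefined. 0b->0: ok.
c: 0c undefined. 0c->0: ok.
aa: 1a undefined. 1a->0: ok.
ab: 1b undefined. 1b->0: no, cab/cc meet in 0. 1b->1: ok.
ac: 1c undefined. 1c->0: ok.
All examples now run through 2 states with every (state, symbol) defined. Accept strings end in {1}, Reject strings end in {0}; accept={1}.

states=2 start=0 accept={1} delta: 0a->1 0b->0 0c->0 1a->0 1b->1 1c->0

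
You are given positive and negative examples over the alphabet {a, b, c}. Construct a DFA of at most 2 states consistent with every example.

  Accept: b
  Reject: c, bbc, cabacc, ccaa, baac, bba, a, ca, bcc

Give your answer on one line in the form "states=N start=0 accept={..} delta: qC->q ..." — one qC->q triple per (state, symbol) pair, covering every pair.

states=2 start=0 accept={1} delta: 0a->0 0b->1 0c->0 1a->0 1b->0 1c->0

Fold the examples into a partial DFA from state 0: repeatedly fix the first undefined (state, symbol) met by the shortest-then-alphabetical prefix, trying targets in increasing order and rejecting any under which an Accept and a Reject string meet in one state with the same remainder; add a state when all current targets are rejected. Accepting states are where Accept strings end.
a: 0a undefined. 0a->0: ok.
b: 0b undefined. 0b->0: no, b/bba meet in 0. Open state 1: 0b->1.
c: 0c undefined. 0c->0: ok.
ba: 1a undefined. 1a->0: ok.
bb: 1b undefined. 1b->0: ok.
bc: 1c undefined. 1c->0: ok.
All examples now run through 2 states with every (state, symbol) defined. Accept strings end in {1}, Reject strings end in {0}; accept={1}.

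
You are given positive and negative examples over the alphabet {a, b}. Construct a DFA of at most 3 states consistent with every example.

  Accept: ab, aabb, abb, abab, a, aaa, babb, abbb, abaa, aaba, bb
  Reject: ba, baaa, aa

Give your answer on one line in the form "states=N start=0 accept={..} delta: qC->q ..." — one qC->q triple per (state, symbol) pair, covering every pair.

states=3 start=0 accept={0,1} delta: 0a->1 0b->1 1a->2 1b->1 2a->1 2b->0

Grow the machine one transition at a time. Run the examples from 0; the earliest place one falls off (shortest prefix, ties alphabetical) gets sent to the lowest-numbered state that keeps every Accept/Reject pair distinguishable — a pair clashes when both reach the same state with identical unread suffix — and to a fresh state only if none does.
a: 0a undefined. 0a->0: no, a/aa meet in 0. Open state 1: 0a->1.
b: 0b undefined. 0b->0: no, a/ba meet in 1. 0b->1: ok.
aa: 1a undefined. 1a->0: no, aaba/ba meet in 0. 1a->1: no, a/ba meet in 1. Open state 2: 1a->2.
ab: 1b undefined. 1b->0: no, abaa/ba meet in 2. 1b->1: ok.
aaa: 2a undefined. 2a->0: no, ab/baaa meet in 1. 2a->1: ok.
aab: 2b undefined. 2b->0: ok.
All examples now run through 3 states with every (state, symbol) defined. Accept strings end in {0,1}, Reject strings end in {2}; accept={0,1}.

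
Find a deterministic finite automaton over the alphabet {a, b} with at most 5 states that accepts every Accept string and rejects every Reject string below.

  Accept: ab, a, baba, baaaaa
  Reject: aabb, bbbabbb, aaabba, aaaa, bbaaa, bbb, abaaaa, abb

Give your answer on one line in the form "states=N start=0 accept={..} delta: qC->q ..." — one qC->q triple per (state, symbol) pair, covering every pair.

states=5 start=0 accept={1,3} delta: 0a->1 0b->0 1a->2 1b->3 2a->4 2b->0 3a->1 3b->0 4a->0 4b->4

Grow the machine one transition at a time. Run the examples from 0; the earliest place one falls off (shortest prefix, ties alphabetical) gets sent to the lowest-numbered state that keeps every Accept/Reject pair distinguishable — a pair clashes when both reach the same state with identical unread suffix — and to a fresh state only if none does.
a: 0a undefined. 0a->0: no, a/aaaa meet in 0. Open state 1: 0a->1.
b: 0b undefined. 0b->0: ok.
aa: 1a undefined. 1a->0: no, a/bbaaa meet in 1. 1a->1: no, a/aaaa meet in 1. Open state 2: 1a->2.
ab: 1b undefined. 1b->0: no, ab/bbbabbb meet in 0. 1b->1: no, ab/bbbabbb meet in 1. 1b->2: no, baba/bbaaa meet in 2 with "a" left. Open state 3: 1b->3.
aaa: 2a undefined. 2a->0: no, a/aaabba meet in 1. 2a->1: no, a/bbaaa meet in 1. 2a->2: no, baaaaa/aaaa meet in 2. 2a->3: no, ab/bbaaa meet in 3. Open state 4: 2a->4.
aab: 2b undefined. 2b->0: ok.
aba: 3a undefined. 3a->0: no, baba/aabb meet in 0. 3a->1: ok.
abb: 3b undefined. 3b->0: ok.
aaaa: 4a undefined. 4a->0: ok.
aaab: 4b undefined. 4b->0: no, a/aaabba meet in 1. 4b->1: no, a/aaabba meet in 1. 4b->2: no, a/aaabba meet in 1. 4b->3: no, a/aaabba meet in 1. 4b->4: ok.
All examples now run through 5 states with every (state, symbol) defined. Accept strings end in {1,3}, Reject strings end in {0,4}; accept={1,3}.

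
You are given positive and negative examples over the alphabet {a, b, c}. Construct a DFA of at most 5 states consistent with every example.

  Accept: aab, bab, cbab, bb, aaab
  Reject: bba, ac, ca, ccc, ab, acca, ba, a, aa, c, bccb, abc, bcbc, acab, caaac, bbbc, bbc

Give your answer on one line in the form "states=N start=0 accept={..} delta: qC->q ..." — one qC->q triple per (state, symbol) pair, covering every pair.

State merging on the prefix tree: take the shortest (then alphabetical) example prefix whose next move is undefined and point that move at state 0, else 1, else 2, ...; a target is out if some Accept/Reject pair would then sit in one state with the same input left (inseparable). If every existing state is out, open a new one.
a: 0a undefined. 0a->0: no, aab/ab meet in 0 with "b" left. Open state 1: 0a->1.
b: 0b undefined. 0b->0: no, bab/ab meet in 1 with "b" left. 0b->1: no, bb/ab meet in 1 with "b" left. Open state 2: 0b->2.
c: 0c undefined. 0c->0: ok.
aa: 1a undefined. 1a->0: no, aaab/ab meet in 1 with "b" left. 1a->1: no, aab/ab meet in 1 with "b" left. 1a->2: ok.
ab: 1b undefined. 1b->0: ok.
ac: 1c undefined. 1c->0: ok.
ba: 2a undefined. 2a->0: no, bab/aa meet in 2. 2a->1: no, bab/ac meet in 0. 2a->2: ok.
bb: 2b undefined. 2b->0: no, aab/ac meet in 0. 2b->1: no, aab/ca meet in 1. 2b->2: no, aab/bba meet in 2. Open state 3: 2b->3.
bc: 2c undefined. 2c->0: ok.
bba: 3a undefined. 3a->0: ok.
bbb: 3b undefined. 3b->0: ok.
bbc: 3c undefined. 3c->0: ok.
All examples now run through 4 states with every (state, symbol) defined. Accept strings end in {3}, Reject strings end in {0,1,2}; accept={3}.

states=4 start=0 accept={3} delta: 0a->1 0b->2 0c->0 1a->2 1b->0 1c->0 2a->2 2b->3 2c->0 3a->0 3b->0 3c->0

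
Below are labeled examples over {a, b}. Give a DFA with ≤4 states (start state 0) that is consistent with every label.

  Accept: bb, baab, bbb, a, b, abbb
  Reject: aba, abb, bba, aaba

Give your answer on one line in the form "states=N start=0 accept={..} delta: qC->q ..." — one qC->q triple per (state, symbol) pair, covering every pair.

states=4 start=0 accept={1,2,3} delta: 0a->1 0b->2 1a->0 1b->3 2a->0 2b->1 3a->0 3b->0

Grow the machine one transition at a time. Run the examples from 0; the earliest place one falls off (shortest prefix, ties alphabetical) gets sent to the lowest-numbered state that keeps every Accept/Reject pair distinguishable — a pair clashes when both reach the same state with identical unread suffix — and to a fresh state only if none does.
a: 0a undefined. 0a->0: no, bb/abb meet in 0 with "bb" left. Open state 1: 0a->1.
b: 0b undefined. 0b->0: no, a/bba meet in 1. 0b->1: no, bbb/abb meet in 1 with "bb" left. Open state 2: 0b->2.
aa: 1a undefined. 1a->0: ok.
ab: 1b undefined. 1b->0: no, a/aba meet in 1. 1b->1: no, a/abb meet in 1. 1b->2: no, bb/abb meet in 2 with "b" left. Open state 3: 1b->3.
ba: 2a undefined. 2a->0: ok.
bb: 2b undefined. 2b->0: no, bb/aaba meet in 0. 2b->1: ok.
aba: 3a undefined. 3a->0: ok.
abb: 3b undefined. 3b->0: ok.
All examples now run through 4 states with every (state, symbol) defined. Accept strings end in {1,2,3}, Reject strings end in {0}; accept={1,2,3}.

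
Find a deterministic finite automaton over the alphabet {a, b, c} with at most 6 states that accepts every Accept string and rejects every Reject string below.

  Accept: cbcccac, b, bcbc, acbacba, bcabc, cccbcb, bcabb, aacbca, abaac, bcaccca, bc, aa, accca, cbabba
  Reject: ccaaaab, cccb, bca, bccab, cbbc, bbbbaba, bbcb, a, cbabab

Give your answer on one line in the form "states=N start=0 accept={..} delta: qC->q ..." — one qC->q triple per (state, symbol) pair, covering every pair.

State merging on the prefix tree: take the shortest (then alphabetical) example prefix whose next move is undefined and point that move at state 0, else 1, else 2, ...; a target is out if some Accept/Reject pair would then sit in one state with the same input left (inseparable). If every existing state is out, open a new one.
a: 0a undefined. 0a->0: no, aa/a meet in 0. Open state 1: 0a->1.
b: 0b undefined. 0b->0: ok.
c: 0c undefined. 0c->0: no, b/cccb meet in 0. 0c->1: no, bc/a meet in 1. Open state 2: 0c->2.
aa: 1a undefined. 1a->0: ok.
ab: 1b undefined. 1b->0: ok.
ac: 1c undefined. 1c->0: no, acbacba/bbbbaba meet in 1. 1c->1: no, acbacba/bbbbaba meet in 1. 1c->2: ok.
cb: 2b undefined. 2b->0: no, b/bbcb meet in 0. 2b->1: no, b/cbabab meet in 0. 2b->2: no, bcbc/cbbc meet in 2 with "c" left. Open state 3: 2b->3.
cc: 2c undefined. 2c->0: no, b/ccaaaab meet in 0. 2c->1: no, b/ccaaaab meet in 0. 2c->2: no, accca/bca meet in 2 with "a" left. 2c->3: ok.
bca: 2a undefined. 2a->0: no, b/bca meet in 0. 2a->1: ok.
cba: 3a undefined. 3a->0: no, b/ccaaaab meet in 0. 3a->1: no, b/ccaaaab meet in 0. 3a->2: no, b/ccaaaab meet in 0. 3a->3: ok.
cbb: 3b undefined. 3b->0: no, b/ccaaaab meet in 0. 3b->1: no, b/cbabab meet in 0. 3b->2: no, b/cbabab meet in 0. 3b->3: no, bcbc/cbbc meet in 3 with "c" left. Open state 4: 3b->4.
cbc: 3c undefined. 3c->0: no, cbcccac/cccb meet in 0. 3c->1: no, cbcccac/bca meet in 1. 3c->2: no, acbacba/cccb meet in 3. 3c->3: no, cbcccac/bbcb meet in 3. 3c->4: no, bcbc/ccaaaab meet in 4. Open state 5: 3c->5.
cbbc: 4c undefined. 4c->0: no, b/cbbc meet in 0. 4c->1: ok.
cbcc: 5c undefined. 5c->0: ok.
cccb: 5b undefined. 5b->0: no, b/cccb meet in 0. 5b->1: no, cccbcb/bbcb meet in 3. 5b->2: no, cbcccac/cccb meet in 2. 5b->3: no, acbacba/cccb meet in 3. 5b->4: ok.
accca: 5a undefined. 5a->0: ok.
cbaba: 4a undefined. 4a->0: no, b/cbabab meet in 0. 4a->1: no, b/cbabab meet in 0. 4a->2: ok.
cbabb: 4b undefined. 4b->0: no, cbabba/bca meet in 1. 4b->1: ok.
All examples now run through 6 states with every (state, symbol) defined. Accept strings end in {0,2,5}, Reject strings end in {1,3,4}; accept={0,2,5}.

states=6 start=0 accept={0,2,5} delta: 0a->1 0b->0 0c->2 1a->0 1b->0 1c->2 2a->1 2b->3 2c->3 3a->3 3b->4 3c->5 4a->2 4b->1 4c->1 5a->0 5b->4 5c->0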